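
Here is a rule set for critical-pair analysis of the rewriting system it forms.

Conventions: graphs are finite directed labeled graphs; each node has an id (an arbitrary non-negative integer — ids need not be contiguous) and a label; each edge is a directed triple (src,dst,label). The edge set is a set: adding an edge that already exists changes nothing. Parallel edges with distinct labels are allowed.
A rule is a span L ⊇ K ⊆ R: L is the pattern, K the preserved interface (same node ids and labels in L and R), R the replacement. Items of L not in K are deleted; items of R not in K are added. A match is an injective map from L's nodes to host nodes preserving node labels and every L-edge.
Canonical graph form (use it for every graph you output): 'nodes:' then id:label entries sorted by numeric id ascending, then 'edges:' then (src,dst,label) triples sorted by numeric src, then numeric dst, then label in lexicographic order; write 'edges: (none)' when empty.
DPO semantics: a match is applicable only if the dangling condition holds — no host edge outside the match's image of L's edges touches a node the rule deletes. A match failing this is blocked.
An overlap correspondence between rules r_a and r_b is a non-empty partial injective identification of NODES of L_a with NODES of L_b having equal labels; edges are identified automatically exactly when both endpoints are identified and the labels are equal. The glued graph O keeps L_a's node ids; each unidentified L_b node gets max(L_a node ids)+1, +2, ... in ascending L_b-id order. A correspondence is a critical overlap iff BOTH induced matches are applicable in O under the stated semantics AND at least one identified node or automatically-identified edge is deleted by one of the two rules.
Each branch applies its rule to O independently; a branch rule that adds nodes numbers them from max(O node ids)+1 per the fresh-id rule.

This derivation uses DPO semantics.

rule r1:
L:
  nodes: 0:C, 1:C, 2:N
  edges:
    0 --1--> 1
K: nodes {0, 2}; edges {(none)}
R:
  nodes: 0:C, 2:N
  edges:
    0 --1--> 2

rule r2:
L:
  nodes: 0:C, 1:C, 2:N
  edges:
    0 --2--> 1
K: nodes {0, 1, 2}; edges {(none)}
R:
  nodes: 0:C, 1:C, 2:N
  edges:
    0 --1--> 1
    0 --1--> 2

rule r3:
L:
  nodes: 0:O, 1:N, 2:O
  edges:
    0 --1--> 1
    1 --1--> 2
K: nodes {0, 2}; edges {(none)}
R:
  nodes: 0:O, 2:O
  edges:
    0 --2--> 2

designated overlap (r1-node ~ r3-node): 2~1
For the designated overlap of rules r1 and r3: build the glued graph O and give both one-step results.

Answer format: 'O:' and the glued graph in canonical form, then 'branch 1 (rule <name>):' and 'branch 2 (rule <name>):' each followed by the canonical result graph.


O:
nodes: 0:C, 1:C, 2:N, 3:O, 4:O
edges: (0,1,1); (2,4,1); (3,2,1)
branch 1 (rule r1):
nodes: 0:C, 2:N, 3:O, 4:O
edges: (0,2,1); (2,4,1); (3,2,1)
branch 2 (rule r3):
nodes: 0:C, 1:C, 3:O, 4:O
edges: (0,1,1); (3,4,2)


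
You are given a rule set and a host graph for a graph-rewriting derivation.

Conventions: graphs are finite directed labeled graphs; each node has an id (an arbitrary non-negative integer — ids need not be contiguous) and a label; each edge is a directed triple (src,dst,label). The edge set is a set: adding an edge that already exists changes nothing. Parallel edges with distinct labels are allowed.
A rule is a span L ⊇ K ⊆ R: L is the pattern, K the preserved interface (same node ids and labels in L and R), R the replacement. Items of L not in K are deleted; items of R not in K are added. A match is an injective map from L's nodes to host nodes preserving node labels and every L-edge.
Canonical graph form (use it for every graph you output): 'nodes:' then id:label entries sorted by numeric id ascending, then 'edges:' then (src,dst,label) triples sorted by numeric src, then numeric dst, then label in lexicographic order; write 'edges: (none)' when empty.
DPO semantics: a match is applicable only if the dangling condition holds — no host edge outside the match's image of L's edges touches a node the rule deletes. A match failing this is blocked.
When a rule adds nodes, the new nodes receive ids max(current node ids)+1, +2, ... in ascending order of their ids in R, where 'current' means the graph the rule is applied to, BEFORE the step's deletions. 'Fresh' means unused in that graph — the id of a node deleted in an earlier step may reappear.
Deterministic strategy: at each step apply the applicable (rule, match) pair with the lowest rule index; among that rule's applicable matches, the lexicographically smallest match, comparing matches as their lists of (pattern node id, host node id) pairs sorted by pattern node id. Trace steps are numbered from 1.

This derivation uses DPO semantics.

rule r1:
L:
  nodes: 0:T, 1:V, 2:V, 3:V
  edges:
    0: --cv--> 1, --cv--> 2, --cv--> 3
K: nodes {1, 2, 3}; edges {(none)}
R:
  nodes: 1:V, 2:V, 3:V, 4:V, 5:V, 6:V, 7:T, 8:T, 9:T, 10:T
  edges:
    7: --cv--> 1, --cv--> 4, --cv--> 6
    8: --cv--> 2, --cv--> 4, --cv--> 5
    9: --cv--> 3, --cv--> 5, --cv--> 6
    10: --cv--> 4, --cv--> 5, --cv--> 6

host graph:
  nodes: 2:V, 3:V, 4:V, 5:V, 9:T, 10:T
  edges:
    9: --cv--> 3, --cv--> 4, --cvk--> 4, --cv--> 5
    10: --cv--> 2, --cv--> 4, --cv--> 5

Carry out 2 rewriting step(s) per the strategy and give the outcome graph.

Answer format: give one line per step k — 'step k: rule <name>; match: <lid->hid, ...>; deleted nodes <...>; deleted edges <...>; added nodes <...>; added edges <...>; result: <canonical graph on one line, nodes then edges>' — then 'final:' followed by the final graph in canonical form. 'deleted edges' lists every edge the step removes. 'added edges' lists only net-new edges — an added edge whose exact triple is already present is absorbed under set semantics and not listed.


step 1: rule r1; match: 0->10, 1->2, 2->4, 3->5; deleted nodes 10; deleted edges (10,2,cv); (10,4,cv); (10,5,cv); added nodes 11, 12, 13, 14, 15, 16, 17; added edges (14,2,cv); (14,11,cv); (14,13,cv); (15,4,cv); (15,11,cv); (15,12,cv); (16,5,cv); (16,12,cv); (16,13,cv); (17,11,cv); (17,12,cv); (17,13,cv); result: nodes: 2:V, 3:V, 4:V, 5:V, 9:T, 11:V, 12:V, 13:V, 14:T, 15:T, 16:T, 17:T edges: (9,3,cv); (9,4,cv); (9,4,cvk); (9,5,cv); (14,2,cv); (14,11,cv); (14,13,cv); (15,4,cv); (15,11,cv); (15,12,cv); (16,5,cv); (16,12,cv); (16,13,cv); (17,11,cv); (17,12,cv); (17,13,cv)
step 2: rule r1; match: 0->14, 1->2, 2->11, 3->13; deleted nodes 14; deleted edges (14,2,cv); (14,11,cv); (14,13,cv); added nodes 18, 19, 20, 21, 22, 23, 24; added edges (21,2,cv); (21,18,cv); (21,20,cv); (22,11,cv); (22,18,cv); (22,19,cv); (23,13,cv); (23,19,cv); (23,20,cv); (24,18,cv); (24,19,cv); (24,20,cv); result: nodes: 2:V, 3:V, 4:V, 5:V, 9:T, 11:V, 12:V, 13:V, 15:T, 16:T, 17:T, 18:V, 19:V, 20:V, 21:T, 22:T, 23:T, 24:T edges: (9,3,cv); (9,4,cv); (9,4,cvk); (9,5,cv); (15,4,cv); (15,11,cv); (15,12,cv); (16,5,cv); (16,12,cv); (16,13,cv); (17,11,cv); (17,12,cv); (17,13,cv); (21,2,cv); (21,18,cv); (21,20,cv); (22,11,cv); (22,18,cv); (22,19,cv); (23,13,cv); (23,19,cv); (23,20,cv); (24,18,cv); (24,19,cv); (24,20,cv)
final:
nodes: 2:V, 3:V, 4:V, 5:V, 9:T, 11:V, 12:V, 13:V, 15:T, 16:T, 17:T, 18:V, 19:V, 20:V, 21:T, 22:T, 23:T, 24:T
edges: (9,3,cv); (9,4,cv); (9,4,cvk); (9,5,cv); (15,4,cv); (15,11,cv); (15,12,cv); (16,5,cv); (16,12,cv); (16,13,cv); (17,11,cv); (17,12,cv); (17,13,cv); (21,2,cv); (21,18,cv); (21,20,cv); (22,11,cv); (22,18,cv); (22,19,cv); (23,13,cv); (23,19,cv); (23,20,cv); (24,18,cv); (24,19,cv); (24,20,cv)


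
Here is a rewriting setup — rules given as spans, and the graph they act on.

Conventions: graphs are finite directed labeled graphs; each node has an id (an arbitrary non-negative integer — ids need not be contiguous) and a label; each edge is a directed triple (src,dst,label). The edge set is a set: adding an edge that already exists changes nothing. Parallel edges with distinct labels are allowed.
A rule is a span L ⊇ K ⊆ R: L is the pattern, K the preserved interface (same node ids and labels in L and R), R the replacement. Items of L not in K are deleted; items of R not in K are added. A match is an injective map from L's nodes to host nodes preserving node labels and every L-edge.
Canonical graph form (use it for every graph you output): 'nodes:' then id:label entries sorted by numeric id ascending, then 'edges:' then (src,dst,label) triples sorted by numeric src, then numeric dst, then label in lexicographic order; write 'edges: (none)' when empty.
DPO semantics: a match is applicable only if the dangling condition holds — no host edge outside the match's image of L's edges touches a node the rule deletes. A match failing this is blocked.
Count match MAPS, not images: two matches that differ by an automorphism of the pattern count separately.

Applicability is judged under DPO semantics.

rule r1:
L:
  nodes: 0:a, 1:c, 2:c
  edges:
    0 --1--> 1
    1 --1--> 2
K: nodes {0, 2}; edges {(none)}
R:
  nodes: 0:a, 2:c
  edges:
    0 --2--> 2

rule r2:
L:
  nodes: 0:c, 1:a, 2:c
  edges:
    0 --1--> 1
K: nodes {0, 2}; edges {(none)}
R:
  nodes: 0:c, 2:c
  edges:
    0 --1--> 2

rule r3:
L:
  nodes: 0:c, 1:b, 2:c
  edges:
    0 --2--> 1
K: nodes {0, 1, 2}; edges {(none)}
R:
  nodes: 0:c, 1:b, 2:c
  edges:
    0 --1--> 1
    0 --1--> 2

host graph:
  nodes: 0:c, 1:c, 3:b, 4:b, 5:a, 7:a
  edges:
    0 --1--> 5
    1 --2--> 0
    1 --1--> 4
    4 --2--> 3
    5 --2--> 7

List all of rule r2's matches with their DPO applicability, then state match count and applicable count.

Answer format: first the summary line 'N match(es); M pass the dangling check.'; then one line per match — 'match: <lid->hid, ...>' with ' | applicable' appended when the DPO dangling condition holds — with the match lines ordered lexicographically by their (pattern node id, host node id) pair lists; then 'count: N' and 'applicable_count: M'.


1 match(es); 0 pass the dangling check.
match: 0->0, 1->5, 2->1
count: 1
applicable_count: 0


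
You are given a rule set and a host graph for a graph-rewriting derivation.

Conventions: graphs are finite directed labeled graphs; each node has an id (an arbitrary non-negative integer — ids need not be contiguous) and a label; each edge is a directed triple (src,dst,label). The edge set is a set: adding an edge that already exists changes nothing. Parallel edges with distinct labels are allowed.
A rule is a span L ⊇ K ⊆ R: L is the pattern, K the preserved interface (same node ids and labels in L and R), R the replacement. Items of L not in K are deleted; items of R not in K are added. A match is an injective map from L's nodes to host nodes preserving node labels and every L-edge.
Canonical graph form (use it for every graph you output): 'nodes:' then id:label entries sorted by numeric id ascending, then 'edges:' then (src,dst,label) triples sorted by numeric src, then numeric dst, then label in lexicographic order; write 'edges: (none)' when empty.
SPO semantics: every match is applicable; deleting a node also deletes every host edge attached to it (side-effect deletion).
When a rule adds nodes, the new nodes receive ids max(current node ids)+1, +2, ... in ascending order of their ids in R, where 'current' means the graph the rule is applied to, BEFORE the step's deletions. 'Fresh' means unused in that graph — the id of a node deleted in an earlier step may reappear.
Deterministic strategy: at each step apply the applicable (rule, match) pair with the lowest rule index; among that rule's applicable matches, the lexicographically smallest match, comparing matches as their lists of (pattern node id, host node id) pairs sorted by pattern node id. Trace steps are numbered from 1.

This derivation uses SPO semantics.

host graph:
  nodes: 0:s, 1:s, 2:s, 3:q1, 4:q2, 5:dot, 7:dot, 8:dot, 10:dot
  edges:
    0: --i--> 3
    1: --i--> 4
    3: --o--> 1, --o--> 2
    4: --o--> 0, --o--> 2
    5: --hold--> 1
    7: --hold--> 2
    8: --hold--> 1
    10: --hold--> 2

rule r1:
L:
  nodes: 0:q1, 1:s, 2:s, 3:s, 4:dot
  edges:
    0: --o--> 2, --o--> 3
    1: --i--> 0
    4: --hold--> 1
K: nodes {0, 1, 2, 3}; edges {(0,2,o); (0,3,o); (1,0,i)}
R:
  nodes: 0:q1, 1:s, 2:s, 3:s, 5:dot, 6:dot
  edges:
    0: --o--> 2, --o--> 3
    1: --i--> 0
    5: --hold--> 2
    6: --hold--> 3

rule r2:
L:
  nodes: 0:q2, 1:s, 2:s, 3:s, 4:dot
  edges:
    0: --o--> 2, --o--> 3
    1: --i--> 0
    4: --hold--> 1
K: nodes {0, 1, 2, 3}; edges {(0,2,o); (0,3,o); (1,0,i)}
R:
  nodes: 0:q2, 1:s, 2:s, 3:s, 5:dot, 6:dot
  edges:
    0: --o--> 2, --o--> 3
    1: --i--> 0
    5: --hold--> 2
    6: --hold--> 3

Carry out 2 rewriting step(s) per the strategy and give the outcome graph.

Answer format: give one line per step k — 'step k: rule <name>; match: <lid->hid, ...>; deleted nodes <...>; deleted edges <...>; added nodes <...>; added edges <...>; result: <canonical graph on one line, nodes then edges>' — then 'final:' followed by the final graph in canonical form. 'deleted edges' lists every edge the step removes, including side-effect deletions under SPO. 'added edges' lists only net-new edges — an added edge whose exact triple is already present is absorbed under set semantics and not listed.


step 1: rule r2; match: 0->4, 1->1, 2->0, 3->2, 4->5; deleted nodes 5; deleted edges (5,1,hold); added nodes 11, 12; added edges (11,0,hold); (12,2,hold); result: nodes: 0:s, 1:s, 2:s, 3:q1, 4:q2, 7:dot, 8:dot, 10:dot, 11:dot, 12:dot edges: (0,3,i); (1,4,i); (3,1,o); (3,2,o); (4,0,o); (4,2,o); (7,2,hold); (8,1,hold); (10,2,hold); (11,0,hold); (12,2,hold)
step 2: rule r1; match: 0->3, 1->0, 2->1, 3->2, 4->11; deleted nodes 11; deleted edges (11,0,hold); added nodes 13, 14; added edges (13,1,hold); (14,2,hold); result: nodes: 0:s, 1:s, 2:s, 3:q1, 4:q2, 7:dot, 8:dot, 10:dot, 12:dot, 13:dot, 14:dot edges: (0,3,i); (1,4,i); (3,1,o); (3,2,o); (4,0,o); (4,2,o); (7,2,hold); (8,1,hold); (10,2,hold); (12,2,hold); (13,1,hold); (14,2,hold)
final:
nodes: 0:s, 1:s, 2:s, 3:q1, 4:q2, 7:dot, 8:dot, 10:dot, 12:dot, 13:dot, 14:dot
edges: (0,3,i); (1,4,i); (3,1,o); (3,2,o); (4,0,o); (4,2,o); (7,2,hold); (8,1,hold); (10,2,hold); (12,2,hold); (13,1,hold); (14,2,hold)


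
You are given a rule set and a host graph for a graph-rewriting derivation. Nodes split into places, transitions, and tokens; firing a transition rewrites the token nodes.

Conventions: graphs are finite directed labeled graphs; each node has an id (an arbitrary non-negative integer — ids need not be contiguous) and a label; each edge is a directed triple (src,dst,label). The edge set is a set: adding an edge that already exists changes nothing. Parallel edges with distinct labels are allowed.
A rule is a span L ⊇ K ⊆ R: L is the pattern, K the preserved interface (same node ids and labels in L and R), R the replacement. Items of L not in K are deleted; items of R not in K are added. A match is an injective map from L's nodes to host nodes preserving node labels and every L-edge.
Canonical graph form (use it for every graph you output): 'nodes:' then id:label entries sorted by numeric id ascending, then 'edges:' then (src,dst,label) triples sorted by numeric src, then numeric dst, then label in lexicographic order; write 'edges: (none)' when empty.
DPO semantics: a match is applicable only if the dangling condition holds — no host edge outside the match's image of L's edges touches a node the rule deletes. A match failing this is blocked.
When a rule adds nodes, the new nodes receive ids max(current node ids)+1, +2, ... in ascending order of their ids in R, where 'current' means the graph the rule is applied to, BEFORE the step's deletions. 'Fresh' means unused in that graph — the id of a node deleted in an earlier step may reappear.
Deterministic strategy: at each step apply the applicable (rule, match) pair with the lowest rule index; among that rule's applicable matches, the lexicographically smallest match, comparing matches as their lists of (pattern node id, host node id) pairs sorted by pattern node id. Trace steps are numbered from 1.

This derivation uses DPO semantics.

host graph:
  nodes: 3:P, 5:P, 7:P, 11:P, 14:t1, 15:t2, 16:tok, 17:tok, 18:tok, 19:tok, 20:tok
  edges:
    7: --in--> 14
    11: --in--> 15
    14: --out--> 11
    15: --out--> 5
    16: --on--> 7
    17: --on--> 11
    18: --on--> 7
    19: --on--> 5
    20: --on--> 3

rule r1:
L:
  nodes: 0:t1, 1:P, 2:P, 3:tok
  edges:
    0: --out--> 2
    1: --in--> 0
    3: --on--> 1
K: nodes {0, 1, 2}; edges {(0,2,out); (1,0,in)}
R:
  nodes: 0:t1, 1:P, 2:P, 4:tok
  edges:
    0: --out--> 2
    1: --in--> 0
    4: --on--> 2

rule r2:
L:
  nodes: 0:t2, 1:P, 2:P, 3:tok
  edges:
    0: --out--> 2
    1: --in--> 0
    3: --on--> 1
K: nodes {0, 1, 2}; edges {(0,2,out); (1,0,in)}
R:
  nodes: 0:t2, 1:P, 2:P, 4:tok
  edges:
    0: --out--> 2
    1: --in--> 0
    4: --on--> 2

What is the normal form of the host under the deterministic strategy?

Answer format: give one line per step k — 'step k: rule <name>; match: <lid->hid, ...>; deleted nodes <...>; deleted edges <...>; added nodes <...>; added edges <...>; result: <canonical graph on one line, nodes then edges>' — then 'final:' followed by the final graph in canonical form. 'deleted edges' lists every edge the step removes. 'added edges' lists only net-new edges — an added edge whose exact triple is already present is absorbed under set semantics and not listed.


step 1: rule r1; match: 0->14, 1->7, 2->11, 3->16; deleted nodes 16; deleted edges (16,7,on); added nodes 21; added edges (21,11,on); result: nodes: 3:P, 5:P, 7:P, 11:P, 14:t1, 15:t2, 17:tok, 18:tok, 19:tok, 20:tok, 21:tok edges: (7,14,in); (11,15,in); (14,11,out); (15,5,out); (17,11,on); (18,7,on); (19,5,on); (20,3,on); (21,11,on)
step 2: rule r1; match: 0->14, 1->7, 2->11, 3->18; deleted nodes 18; deleted edges (18,7,on); added nodes 22; added edges (22,11,on); result: nodes: 3:P, 5:P, 7:P, 11:P, 14:t1, 15:t2, 17:tok, 19:tok, 20:tok, 21:tok, 22:tok edges: (7,14,in); (11,15,in); (14,11,out); (15,5,out); (17,11,on); (19,5,on); (20,3,on); (21,11,on); (22,11,on)
step 3: rule r2; match: 0->15, 1->11, 2->5, 3->17; deleted nodes 17; deleted edges (17,11,on); added nodes 23; added edges (23,5,on); result: nodes: 3:P, 5:P, 7:P, 11:P, 14:t1, 15:t2, 19:tok, 20:tok, 21:tok, 22:tok, 23:tok edges: (7,14,in); (11,15,in); (14,11,out); (15,5,out); (19,5,on); (20,3,on); (21,11,on); (22,11,on); (23,5,on)
step 4: rule r2; match: 0->15, 1->11, 2->5, 3->21; deleted nodes 21; deleted edges (21,11,on); added nodes 24; added edges (24,5,on); result: nodes: 3:P, 5:P, 7:P, 11:P, 14:t1, 15:t2, 19:tok, 20:tok, 22:tok, 23:tok, 24:tok edges: (7,14,in); (11,15,in); (14,11,out); (15,5,out); (19,5,on); (20,3,on); (22,11,on); (23,5,on); (24,5,on)
step 5: rule r2; match: 0->15, 1->11, 2->5, 3->22; deleted nodes 22; deleted edges (22,11,on); added nodes 25; added edges (25,5,on); result: nodes: 3:P, 5:P, 7:P, 11:P, 14:t1, 15:t2, 19:tok, 20:tok, 23:tok, 24:tok, 25:tok edges: (7,14,in); (11,15,in); (14,11,out); (15,5,out); (19,5,on); (20,3,on); (23,5,on); (24,5,on); (25,5,on)
final:
nodes: 3:P, 5:P, 7:P, 11:P, 14:t1, 15:t2, 19:tok, 20:tok, 23:tok, 24:tok, 25:tok
edges: (7,14,in); (11,15,in); (14,11,out); (15,5,out); (19,5,on); (20,3,on); (23,5,on); (24,5,on); (25,5,on)


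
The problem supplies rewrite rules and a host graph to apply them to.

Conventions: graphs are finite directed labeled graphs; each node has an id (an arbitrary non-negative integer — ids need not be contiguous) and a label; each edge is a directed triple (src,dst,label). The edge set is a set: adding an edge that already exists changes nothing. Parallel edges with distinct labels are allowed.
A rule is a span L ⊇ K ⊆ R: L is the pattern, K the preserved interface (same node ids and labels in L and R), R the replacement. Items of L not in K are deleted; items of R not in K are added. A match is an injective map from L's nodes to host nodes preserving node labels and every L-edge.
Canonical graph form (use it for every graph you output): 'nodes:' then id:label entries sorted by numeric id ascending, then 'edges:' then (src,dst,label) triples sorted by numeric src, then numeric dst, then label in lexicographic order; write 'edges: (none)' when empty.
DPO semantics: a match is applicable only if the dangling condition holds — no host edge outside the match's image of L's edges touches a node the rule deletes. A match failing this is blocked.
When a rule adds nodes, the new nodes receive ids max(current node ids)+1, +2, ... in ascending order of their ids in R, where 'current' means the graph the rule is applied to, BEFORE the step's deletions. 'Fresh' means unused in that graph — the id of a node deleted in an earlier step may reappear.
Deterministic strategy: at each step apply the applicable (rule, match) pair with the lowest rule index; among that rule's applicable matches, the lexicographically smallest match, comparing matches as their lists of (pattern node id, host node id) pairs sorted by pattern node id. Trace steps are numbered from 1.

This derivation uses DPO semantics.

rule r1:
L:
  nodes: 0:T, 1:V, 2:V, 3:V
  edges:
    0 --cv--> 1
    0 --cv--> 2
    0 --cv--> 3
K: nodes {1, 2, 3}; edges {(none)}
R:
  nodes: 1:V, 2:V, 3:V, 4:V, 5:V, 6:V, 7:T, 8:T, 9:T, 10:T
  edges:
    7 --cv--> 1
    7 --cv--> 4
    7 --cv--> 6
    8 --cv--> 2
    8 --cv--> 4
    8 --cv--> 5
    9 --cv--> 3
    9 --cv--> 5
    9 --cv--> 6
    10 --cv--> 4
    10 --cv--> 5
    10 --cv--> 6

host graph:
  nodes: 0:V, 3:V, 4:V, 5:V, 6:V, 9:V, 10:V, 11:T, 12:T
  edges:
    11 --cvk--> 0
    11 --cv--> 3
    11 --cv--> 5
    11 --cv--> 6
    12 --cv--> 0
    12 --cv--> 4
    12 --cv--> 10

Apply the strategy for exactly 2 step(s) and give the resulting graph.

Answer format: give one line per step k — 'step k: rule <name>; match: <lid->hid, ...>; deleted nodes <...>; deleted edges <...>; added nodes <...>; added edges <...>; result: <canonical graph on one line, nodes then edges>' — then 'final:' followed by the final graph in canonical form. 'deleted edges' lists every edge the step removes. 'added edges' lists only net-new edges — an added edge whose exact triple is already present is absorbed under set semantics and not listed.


step 1: rule r1; match: 0->12, 1->0, 2->4, 3->10; deleted nodes 12; deleted edges (12,0,cv); (12,4,cv); (12,10,cv); added nodes 13, 14, 15, 16, 17, 18, 19; added edges (16,0,cv); (16,13,cv); (16,15,cv); (17,4,cv); (17,13,cv); (17,14,cv); (18,10,cv); (18,14,cv); (18,15,cv); (19,13,cv); (19,14,cv); (19,15,cv); result: nodes: 0:V, 3:V, 4:V, 5:V, 6:V, 9:V, 10:V, 11:T, 13:V, 14:V, 15:V, 16:T, 17:T, 18:T, 19:T edges: (11,0,cvk); (11,3,cv); (11,5,cv); (11,6,cv); (16,0,cv); (16,13,cv); (16,15,cv); (17,4,cv); (17,13,cv); (17,14,cv); (18,10,cv); (18,14,cv); (18,15,cv); (19,13,cv); (19,14,cv); (19,15,cv)
step 2: rule r1; match: 0->16, 1->0, 2->13, 3->15; deleted nodes 16; deleted edges (16,0,cv); (16,13,cv); (16,15,cv); added nodes 20, 21, 22, 23, 24, 25, 26; added edges (23,0,cv); (23,20,cv); (23,22,cv); (24,13,cv); (24,20,cv); (24,21,cv); (25,15,cv); (25,21,cv); (25,22,cv); (26,20,cv); (26,21,cv); (26,22,cv); result: nodes: 0:V, 3:V, 4:V, 5:V, 6:V, 9:V, 10:V, 11:T, 13:V, 14:V, 15:V, 17:T, 18:T, 19:T, 20:V, 21:V, 22:V, 23:T, 24:T, 25:T, 26:T edges: (11,0,cvk); (11,3,cv); (11,5,cv); (11,6,cv); (17,4,cv); (17,13,cv); (17,14,cv); (18,10,cv); (18,14,cv); (18,15,cv); (19,13,cv); (19,14,cv); (19,15,cv); (23,0,cv); (23,20,cv); (23,22,cv); (24,13,cv); (24,20,cv); (24,21,cv); (25,15,cv); (25,21,cv); (25,22,cv); (26,20,cv); (26,21,cv); (26,22,cv)
final:
nodes: 0:V, 3:V, 4:V, 5:V, 6:V, 9:V, 10:V, 11:T, 13:V, 14:V, 15:V, 17:T, 18:T, 19:T, 20:V, 21:V, 22:V, 23:T, 24:T, 25:T, 26:T
edges: (11,0,cvk); (11,3,cv); (11,5,cv); (11,6,cv); (17,4,cv); (17,13,cv); (17,14,cv); (18,10,cv); (18,14,cv); (18,15,cv); (19,13,cv); (19,14,cv); (19,15,cv); (23,0,cv); (23,20,cv); (23,22,cv); (24,13,cv); (24,20,cv); (24,21,cv); (25,15,cv); (25,21,cv); (25,22,cv); (26,20,cv); (26,21,cv); (26,22,cv)


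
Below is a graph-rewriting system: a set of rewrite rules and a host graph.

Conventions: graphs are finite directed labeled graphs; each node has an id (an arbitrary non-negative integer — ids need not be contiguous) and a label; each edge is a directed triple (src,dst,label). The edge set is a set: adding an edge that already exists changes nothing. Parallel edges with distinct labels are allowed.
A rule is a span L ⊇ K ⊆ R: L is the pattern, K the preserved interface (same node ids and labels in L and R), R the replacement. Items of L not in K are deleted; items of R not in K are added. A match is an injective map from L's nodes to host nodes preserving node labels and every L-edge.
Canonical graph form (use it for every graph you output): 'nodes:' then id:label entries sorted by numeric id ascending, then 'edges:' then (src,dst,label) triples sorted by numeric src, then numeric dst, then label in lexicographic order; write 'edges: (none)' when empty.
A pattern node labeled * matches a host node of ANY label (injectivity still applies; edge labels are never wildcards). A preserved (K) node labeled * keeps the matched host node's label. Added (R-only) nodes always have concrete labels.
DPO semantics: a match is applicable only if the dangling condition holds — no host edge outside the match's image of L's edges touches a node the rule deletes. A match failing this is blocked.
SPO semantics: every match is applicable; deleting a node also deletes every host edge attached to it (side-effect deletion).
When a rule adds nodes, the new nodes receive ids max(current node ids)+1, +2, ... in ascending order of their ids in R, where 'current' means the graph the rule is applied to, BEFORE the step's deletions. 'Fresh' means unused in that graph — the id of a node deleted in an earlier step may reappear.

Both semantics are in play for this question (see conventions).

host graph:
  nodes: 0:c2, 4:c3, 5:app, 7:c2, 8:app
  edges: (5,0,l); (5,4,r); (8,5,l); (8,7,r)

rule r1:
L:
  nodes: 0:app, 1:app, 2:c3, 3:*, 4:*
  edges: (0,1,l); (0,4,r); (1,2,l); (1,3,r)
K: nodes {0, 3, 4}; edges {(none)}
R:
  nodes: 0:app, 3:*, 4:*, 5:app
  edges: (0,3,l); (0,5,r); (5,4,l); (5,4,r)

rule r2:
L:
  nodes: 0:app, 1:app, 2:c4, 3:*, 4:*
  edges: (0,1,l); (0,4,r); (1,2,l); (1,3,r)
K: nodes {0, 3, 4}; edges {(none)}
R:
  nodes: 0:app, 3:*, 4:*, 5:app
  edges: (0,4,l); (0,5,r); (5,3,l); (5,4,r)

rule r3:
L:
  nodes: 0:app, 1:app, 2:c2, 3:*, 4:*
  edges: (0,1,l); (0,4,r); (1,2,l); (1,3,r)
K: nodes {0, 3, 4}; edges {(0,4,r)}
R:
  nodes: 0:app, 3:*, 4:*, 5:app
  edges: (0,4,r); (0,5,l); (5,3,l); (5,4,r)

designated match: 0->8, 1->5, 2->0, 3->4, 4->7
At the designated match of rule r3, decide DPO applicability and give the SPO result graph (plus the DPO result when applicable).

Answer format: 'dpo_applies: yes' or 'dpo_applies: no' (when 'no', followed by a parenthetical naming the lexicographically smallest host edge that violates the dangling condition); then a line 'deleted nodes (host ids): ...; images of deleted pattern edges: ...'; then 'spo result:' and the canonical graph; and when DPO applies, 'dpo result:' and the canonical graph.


dpo_applies: yes
deleted nodes (host ids): 0, 5; images of deleted pattern edges: (5,0,l); (5,4,r); (8,5,l)
spo result:
nodes: 4:c3, 7:c2, 8:app, 9:app
edges: (8,7,r); (8,9,l); (9,4,l); (9,7,r)
dpo result:
nodes: 4:c3, 7:c2, 8:app, 9:app
edges: (8,7,r); (8,9,l); (9,4,l); (9,7,r)


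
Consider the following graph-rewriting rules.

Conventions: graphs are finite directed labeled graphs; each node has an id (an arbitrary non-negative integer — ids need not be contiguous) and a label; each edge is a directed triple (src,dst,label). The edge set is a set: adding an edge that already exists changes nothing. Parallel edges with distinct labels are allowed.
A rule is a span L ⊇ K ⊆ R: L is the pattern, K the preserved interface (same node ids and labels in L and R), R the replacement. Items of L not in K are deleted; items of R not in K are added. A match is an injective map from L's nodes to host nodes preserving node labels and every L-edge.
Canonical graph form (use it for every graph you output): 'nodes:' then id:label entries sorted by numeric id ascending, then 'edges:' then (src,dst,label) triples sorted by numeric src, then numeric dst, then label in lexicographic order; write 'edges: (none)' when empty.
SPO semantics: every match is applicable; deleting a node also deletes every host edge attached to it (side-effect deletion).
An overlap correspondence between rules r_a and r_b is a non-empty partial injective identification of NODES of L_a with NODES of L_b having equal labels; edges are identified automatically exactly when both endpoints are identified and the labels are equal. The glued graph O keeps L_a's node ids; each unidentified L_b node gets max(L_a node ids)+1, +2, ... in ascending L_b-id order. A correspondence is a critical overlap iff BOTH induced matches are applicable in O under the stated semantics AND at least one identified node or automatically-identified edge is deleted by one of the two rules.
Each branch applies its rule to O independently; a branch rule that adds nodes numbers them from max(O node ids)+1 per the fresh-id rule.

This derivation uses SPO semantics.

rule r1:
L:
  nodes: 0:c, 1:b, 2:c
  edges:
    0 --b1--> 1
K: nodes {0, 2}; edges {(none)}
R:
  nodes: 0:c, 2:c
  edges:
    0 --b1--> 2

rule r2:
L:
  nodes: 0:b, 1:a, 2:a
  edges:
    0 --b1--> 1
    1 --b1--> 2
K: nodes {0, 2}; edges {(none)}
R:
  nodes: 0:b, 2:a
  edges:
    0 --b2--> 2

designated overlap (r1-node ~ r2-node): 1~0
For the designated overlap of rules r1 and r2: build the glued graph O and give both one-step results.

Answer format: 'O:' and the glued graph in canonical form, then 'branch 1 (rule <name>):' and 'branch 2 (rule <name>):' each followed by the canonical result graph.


O:
nodes: 0:c, 1:b, 2:c, 3:a, 4:a
edges: (0,1,b1); (1,3,b1); (3,4,b1)
branch 1 (rule r1):
nodes: 0:c, 2:c, 3:a, 4:a
edges: (0,2,b1); (3,4,b1)
branch 2 (rule r2):
nodes: 0:c, 1:b, 2:c, 4:a
edges: (0,1,b1); (1,4,b2)


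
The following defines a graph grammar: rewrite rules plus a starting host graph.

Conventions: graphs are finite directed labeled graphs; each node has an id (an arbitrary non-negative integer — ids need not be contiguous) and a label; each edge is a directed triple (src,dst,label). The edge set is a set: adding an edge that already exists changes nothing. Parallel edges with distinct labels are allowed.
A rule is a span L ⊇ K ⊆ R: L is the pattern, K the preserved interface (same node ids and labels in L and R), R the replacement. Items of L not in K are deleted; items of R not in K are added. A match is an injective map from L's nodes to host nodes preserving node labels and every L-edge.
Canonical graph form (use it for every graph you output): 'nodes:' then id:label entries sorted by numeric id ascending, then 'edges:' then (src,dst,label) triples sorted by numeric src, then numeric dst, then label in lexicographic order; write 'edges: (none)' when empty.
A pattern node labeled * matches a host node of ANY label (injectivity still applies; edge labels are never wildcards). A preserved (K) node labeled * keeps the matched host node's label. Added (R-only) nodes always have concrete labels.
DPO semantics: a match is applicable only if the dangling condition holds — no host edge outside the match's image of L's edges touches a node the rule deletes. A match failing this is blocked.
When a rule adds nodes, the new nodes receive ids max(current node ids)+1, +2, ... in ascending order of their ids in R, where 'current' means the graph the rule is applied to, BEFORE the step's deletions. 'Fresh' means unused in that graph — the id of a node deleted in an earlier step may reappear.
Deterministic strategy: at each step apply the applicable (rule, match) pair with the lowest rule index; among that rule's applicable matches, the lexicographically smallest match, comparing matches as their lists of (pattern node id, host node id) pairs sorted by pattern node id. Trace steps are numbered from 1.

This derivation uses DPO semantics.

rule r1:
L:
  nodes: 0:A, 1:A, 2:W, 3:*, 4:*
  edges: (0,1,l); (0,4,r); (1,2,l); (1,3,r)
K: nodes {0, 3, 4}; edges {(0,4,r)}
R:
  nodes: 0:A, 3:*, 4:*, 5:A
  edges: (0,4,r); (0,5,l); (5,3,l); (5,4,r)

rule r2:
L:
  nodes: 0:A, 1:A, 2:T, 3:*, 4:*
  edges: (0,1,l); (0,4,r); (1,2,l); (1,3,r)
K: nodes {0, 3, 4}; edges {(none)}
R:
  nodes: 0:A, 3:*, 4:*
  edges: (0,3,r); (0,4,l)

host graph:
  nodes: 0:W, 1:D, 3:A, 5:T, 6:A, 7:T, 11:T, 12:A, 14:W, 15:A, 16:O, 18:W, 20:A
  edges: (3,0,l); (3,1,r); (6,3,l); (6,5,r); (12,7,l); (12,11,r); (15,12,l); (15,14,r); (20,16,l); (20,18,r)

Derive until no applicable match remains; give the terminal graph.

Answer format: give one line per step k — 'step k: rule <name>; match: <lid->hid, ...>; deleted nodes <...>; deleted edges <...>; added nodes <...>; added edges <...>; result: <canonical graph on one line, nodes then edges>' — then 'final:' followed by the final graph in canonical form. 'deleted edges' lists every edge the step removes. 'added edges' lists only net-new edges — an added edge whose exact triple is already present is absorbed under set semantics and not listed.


step 1: rule r1; match: 0->6, 1->3, 2->0, 3->1, 4->5; deleted nodes 0, 3; deleted edges (3,0,l); (3,1,r); (6,3,l); added nodes 21; added edges (6,21,l); (21,1,l); (21,5,r); result: nodes: 1:D, 5:T, 6:A, 7:T, 11:T, 12:A, 14:W, 15:A, 16:O, 18:W, 20:A, 21:A edges: (6,5,r); (6,21,l); (12,7,l); (12,11,r); (15,12,l); (15,14,r); (20,16,l); (20,18,r); (21,1,l); (21,5,r)
step 2: rule r2; match: 0->15, 1->12, 2->7, 3->11, 4->14; deleted nodes 7, 12; deleted edges (12,7,l); (12,11,r); (15,12,l); (15,14,r); added nodes (none); added edges (15,11,r); (15,14,l); result: nodes: 1:D, 5:T, 6:A, 11:T, 14:W, 15:A, 16:O, 18:W, 20:A, 21:A edges: (6,5,r); (6,21,l); (15,11,r); (15,14,l); (20,16,l); (20,18,r); (21,1,l); (21,5,r)
final:
nodes: 1:D, 5:T, 6:A, 11:T, 14:W, 15:A, 16:O, 18:W, 20:A, 21:A
edges: (6,5,r); (6,21,l); (15,11,r); (15,14,l); (20,16,l); (20,18,r); (21,1,l); (21,5,r)


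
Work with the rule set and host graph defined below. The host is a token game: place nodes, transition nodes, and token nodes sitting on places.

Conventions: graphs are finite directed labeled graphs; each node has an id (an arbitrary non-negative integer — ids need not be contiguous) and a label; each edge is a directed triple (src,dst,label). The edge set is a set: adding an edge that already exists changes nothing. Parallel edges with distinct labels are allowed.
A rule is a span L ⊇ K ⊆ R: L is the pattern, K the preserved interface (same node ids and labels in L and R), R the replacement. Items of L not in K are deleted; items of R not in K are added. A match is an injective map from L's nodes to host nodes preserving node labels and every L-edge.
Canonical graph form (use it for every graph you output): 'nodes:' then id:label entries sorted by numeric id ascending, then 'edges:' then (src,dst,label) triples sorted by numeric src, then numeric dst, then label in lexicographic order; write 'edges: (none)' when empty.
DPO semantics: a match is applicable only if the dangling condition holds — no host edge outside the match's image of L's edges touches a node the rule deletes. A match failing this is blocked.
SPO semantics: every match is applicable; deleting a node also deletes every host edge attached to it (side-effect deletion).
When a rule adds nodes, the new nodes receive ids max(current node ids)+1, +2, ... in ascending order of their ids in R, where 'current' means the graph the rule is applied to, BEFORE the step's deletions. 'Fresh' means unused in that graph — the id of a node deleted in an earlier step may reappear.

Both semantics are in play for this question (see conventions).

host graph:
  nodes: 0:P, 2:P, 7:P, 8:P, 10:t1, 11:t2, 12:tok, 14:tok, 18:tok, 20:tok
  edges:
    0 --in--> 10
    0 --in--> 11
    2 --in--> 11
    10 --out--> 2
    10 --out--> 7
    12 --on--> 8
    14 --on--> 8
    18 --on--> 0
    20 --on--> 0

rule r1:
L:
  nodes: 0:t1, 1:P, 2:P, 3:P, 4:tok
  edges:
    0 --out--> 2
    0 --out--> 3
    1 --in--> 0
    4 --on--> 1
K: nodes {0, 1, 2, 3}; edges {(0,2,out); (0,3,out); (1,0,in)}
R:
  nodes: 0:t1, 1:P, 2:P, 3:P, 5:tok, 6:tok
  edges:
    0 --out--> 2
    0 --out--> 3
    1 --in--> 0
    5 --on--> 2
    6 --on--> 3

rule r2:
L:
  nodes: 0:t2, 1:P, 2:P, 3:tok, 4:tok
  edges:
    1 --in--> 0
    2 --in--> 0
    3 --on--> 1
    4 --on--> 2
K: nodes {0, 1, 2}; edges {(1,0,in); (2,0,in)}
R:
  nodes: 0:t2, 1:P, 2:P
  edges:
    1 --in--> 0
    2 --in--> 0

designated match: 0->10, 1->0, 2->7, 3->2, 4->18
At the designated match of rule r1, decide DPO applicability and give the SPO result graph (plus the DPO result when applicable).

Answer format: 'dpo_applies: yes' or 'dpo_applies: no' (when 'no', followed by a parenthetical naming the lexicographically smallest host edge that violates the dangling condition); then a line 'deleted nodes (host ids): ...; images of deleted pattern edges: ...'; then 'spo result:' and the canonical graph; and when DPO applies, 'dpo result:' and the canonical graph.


dpo_applies: yes
deleted nodes (host ids): 18; images of deleted pattern edges: (18,0,on)
spo result:
nodes: 0:P, 2:P, 7:P, 8:P, 10:t1, 11:t2, 12:tok, 14:tok, 20:tok, 21:tok, 22:tok
edges: (0,10,in); (0,11,in); (2,11,in); (10,2,out); (10,7,out); (12,8,on); (14,8,on); (20,0,on); (21,7,on); (22,2,on)
dpo result:
nodes: 0:P, 2:P, 7:P, 8:P, 10:t1, 11:t2, 12:tok, 14:tok, 20:tok, 21:tok, 22:tok
edges: (0,10,in); (0,11,in); (2,11,in); (10,2,out); (10,7,out); (12,8,on); (14,8,on); (20,0,on); (21,7,on); (22,2,on)


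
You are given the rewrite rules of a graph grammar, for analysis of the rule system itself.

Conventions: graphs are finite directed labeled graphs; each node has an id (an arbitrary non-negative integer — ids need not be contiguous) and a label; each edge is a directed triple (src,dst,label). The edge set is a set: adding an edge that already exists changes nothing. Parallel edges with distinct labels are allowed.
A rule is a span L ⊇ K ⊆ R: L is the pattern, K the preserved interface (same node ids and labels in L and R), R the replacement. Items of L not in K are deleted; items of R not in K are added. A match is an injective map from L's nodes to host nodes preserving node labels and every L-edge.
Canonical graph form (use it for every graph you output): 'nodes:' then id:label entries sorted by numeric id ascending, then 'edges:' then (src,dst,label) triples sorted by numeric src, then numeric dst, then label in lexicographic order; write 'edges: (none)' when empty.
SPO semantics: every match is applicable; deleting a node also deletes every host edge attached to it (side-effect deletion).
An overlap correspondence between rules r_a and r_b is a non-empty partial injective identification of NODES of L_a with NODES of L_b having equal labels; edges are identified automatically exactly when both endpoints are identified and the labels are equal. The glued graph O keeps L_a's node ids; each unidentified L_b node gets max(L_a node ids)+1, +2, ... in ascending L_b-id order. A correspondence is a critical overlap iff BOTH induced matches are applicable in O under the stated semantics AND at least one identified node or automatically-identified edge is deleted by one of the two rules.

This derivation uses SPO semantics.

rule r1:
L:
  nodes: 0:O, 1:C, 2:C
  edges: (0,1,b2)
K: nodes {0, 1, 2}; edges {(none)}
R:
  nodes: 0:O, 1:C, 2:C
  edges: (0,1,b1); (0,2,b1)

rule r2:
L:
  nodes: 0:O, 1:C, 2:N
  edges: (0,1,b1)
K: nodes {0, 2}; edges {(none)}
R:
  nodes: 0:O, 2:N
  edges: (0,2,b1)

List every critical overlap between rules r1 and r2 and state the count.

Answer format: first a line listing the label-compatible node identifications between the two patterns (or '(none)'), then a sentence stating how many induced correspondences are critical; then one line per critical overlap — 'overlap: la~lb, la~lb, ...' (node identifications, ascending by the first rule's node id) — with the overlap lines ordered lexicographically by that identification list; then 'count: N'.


label-compatible node identifications between L(r1) and L(r2): 0~0, 1~1, 2~1
4 of the induced correspondences are critical overlaps of r1 and r2.
overlap: 0~0, 1~1
overlap: 0~0, 2~1
overlap: 1~1
overlap: 2~1
count: 4


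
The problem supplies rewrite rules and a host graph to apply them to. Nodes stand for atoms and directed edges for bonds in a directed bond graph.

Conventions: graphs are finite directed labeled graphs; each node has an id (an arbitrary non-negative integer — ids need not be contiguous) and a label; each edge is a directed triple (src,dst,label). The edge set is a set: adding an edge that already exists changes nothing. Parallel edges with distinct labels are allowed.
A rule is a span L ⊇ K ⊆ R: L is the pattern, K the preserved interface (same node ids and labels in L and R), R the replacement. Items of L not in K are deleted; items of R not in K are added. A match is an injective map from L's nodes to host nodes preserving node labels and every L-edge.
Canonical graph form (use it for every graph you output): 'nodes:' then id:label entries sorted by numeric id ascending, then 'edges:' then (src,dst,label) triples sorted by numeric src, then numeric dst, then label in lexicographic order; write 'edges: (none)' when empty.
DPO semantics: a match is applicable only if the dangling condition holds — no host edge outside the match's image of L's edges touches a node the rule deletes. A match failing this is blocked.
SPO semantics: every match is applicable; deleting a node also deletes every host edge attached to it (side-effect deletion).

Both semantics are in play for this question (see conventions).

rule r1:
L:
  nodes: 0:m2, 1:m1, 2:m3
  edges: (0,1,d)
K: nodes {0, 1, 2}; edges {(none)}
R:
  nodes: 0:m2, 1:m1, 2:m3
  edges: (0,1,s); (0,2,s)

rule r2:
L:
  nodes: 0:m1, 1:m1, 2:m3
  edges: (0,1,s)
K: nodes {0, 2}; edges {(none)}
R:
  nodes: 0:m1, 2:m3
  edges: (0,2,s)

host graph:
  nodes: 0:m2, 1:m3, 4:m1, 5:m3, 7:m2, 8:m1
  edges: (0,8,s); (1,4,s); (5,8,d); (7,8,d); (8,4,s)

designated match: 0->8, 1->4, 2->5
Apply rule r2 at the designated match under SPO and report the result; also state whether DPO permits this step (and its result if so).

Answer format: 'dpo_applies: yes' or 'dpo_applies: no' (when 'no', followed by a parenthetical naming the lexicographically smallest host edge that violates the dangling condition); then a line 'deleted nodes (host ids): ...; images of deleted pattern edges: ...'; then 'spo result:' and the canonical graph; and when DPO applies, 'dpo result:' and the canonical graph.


dpo_applies: no
(the rule deletes node 4, which keeps host edge (1,4,s) outside the match image — the dangling condition fails, DPO blocks; SPO proceeds and side-deletes such edges)
deleted nodes (host ids): 4; images of deleted pattern edges: (8,4,s)
spo result:
nodes: 0:m2, 1:m3, 5:m3, 7:m2, 8:m1
edges: (0,8,s); (5,8,d); (7,8,d); (8,5,s)
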